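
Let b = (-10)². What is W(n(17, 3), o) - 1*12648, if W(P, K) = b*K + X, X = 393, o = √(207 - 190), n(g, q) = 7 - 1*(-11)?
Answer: -12255 + 100*√17 ≈ -11843.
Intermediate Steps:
n(g, q) = 18 (n(g, q) = 7 + 11 = 18)
o = √17 ≈ 4.1231
b = 100
W(P, K) = 393 + 100*K (W(P, K) = 100*K + 393 = 393 + 100*K)
W(n(17, 3), o) - 1*12648 = (393 + 100*√17) - 1*12648 = (393 + 100*√17) - 12648 = -12255 + 100*√17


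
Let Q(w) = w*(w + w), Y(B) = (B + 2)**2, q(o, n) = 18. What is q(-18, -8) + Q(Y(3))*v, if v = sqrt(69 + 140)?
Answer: 18 + 1250*sqrt(209) ≈ 18089.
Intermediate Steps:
Y(B) = (2 + B)**2
Q(w) = 2*w**2 (Q(w) = w*(2*w) = 2*w**2)
v = sqrt(209) ≈ 14.457
q(-18, -8) + Q(Y(3))*v = 18 + (2*((2 + 3)**2)**2)*sqrt(209) = 18 + (2*(5**2)**2)*sqrt(209) = 18 + (2*25**2)*sqrt(209) = 18 + (2*625)*sqrt(209) = 18 + 1250*sqrt(209)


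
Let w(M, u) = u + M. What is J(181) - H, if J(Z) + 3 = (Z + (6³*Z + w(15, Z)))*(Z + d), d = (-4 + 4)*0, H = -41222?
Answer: 7185832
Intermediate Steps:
w(M, u) = M + u
d = 0 (d = 0*0 = 0)
J(Z) = -3 + Z*(15 + 218*Z) (J(Z) = -3 + (Z + (6³*Z + (15 + Z)))*(Z + 0) = -3 + (Z + (216*Z + (15 + Z)))*Z = -3 + (Z + (15 + 217*Z))*Z = -3 + (15 + 218*Z)*Z = -3 + Z*(15 + 218*Z))
J(181) - H = (-3 + 15*181 + 218*181²) - 1*(-41222) = (-3 + 2715 + 218*32761) + 41222 = (-3 + 2715 + 7141898) + 41222 = 7144610 + 41222 = 7185832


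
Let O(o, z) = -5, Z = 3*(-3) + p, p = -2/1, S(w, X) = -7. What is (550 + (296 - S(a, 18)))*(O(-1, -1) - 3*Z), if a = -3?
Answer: 23884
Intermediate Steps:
p = -2 (p = -2*1 = -2)
Z = -11 (Z = 3*(-3) - 2 = -9 - 2 = -11)
(550 + (296 - S(a, 18)))*(O(-1, -1) - 3*Z) = (550 + (296 - 1*(-7)))*(-5 - 3*(-11)) = (550 + (296 + 7))*(-5 + 33) = (550 + 303)*28 = 853*28 = 23884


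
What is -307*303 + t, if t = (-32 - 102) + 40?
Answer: -93115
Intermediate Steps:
t = -94 (t = -134 + 40 = -94)
-307*303 + t = -307*303 - 94 = -93021 - 94 = -93115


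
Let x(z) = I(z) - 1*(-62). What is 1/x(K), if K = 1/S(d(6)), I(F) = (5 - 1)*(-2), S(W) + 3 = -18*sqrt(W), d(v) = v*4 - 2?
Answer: 1/54 ≈ 0.018519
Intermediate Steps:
d(v) = -2 + 4*v (d(v) = 4*v - 2 = -2 + 4*v)
S(W) = -3 - 18*sqrt(W)
I(F) = -8 (I(F) = 4*(-2) = -8)
K = 1/(-3 - 18*sqrt(22)) (K = 1/(-3 - 18*sqrt(-2 + 4*6)) = 1/(-3 - 18*sqrt(-2 + 24)) = 1/(-3 - 18*sqrt(22)) ≈ -0.011438)
x(z) = 54 (x(z) = -8 - 1*(-62) = -8 + 62 = 54)
1/x(K) = 1/54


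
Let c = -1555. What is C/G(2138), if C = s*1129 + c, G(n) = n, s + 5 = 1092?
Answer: 612834/1069 ≈ 573.28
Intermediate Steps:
s = 1087 (s = -5 + 1092 = 1087)
C = 1225668 (C = 1087*1129 - 1555 = 1227223 - 1555 = 1225668)
C/G(2138) = 1225668/2138 = 1225668*(1/2138) = 612834/1069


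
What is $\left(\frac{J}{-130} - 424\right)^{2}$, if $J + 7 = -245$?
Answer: $\frac{752624356}{4225} \approx 1.7814 \cdot 10^{5}$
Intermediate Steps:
$J = -252$ ($J = -7 - 245 = -252$)
$\left(\frac{J}{-130} - 424\right)^{2} = \left(- \frac{252}{-130} - 424\right)^{2} = \left(\left(-252\right) \left(- \frac{1}{130}\right) - 424\right)^{2} = \left(\frac{126}{65} - 424\right)^{2} = \left(- \frac{27434}{65}\right)^{2} = \frac{752624356}{4225}$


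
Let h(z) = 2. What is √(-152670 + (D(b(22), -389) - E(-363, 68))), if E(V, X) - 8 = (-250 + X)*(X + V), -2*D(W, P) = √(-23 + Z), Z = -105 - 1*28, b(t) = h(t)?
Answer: √(-206368 - I*√39) ≈ 0.007 - 454.28*I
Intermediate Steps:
b(t) = 2
Z = -133 (Z = -105 - 28 = -133)
D(W, P) = -I*√39 (D(W, P) = -√(-23 - 133)/2 = -I*√39)
E(V, X) = 8 + (-250 + X)*(V + X) (E(V, X) = 8 + (-250 + X)*(X + V) = 8 + (-250 + X)*(V + X))
√(-152670 + (D(b(22), -389) - E(-363, 68))) = √(-152670 + (-I*√39 - (8 + 68² - 250*(-363) - 250*68 - 363*68))) = √(-152670 + (-I*√39 - (8 + 4624 + 90750 - 17000 - 24684))) = √(-152670 + (-I*√39 - 1*53698)) = √(-152670 + (-I*√39 - 53698)) = √(-152670 + (-53698 - I*√39)) = √(-206368 - I*√39)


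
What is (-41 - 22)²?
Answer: 3969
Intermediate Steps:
(-41 - 22)² = (-63)² = 3969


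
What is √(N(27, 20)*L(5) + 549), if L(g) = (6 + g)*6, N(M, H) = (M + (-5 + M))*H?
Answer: √65229 ≈ 255.40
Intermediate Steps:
N(M, H) = H*(-5 + 2*M) (N(M, H) = (-5 + 2*M)*H = H*(-5 + 2*M))
L(g) = 36 + 6*g
√(N(27, 20)*L(5) + 549) = √((20*(-5 + 2*27))*(36 + 6*5) + 549) = √((20*(-5 + 54))*(36 + 30) + 549) = √((20*49)*66 + 549) = √(980*66 + 549) = √(64680 + 549) = √65229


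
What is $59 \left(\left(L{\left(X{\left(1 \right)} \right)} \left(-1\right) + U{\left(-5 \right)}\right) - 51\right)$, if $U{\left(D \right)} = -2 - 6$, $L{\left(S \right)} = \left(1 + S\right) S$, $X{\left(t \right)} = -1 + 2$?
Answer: $-3599$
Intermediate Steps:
$X{\left(t \right)} = 1$
$L{\left(S \right)} = S \left(1 + S\right)$
$U{\left(D \right)} = -8$ ($U{\left(D \right)} = -2 - 6 = -8$)
$59 \left(\left(L{\left(X{\left(1 \right)} \right)} \left(-1\right) + U{\left(-5 \right)}\right) - 51\right) = 59 \left(\left(1 \left(1 + 1\right) \left(-1\right) - 8\right) - 51\right) = 59 \left(\left(1 \cdot 2 \left(-1\right) - 8\right) - 51\right) = 59 \left(\left(2 \left(-1\right) - 8\right) - 51\right) = 59 \left(\left(-2 - 8\right) - 51\right) = 59 \left(-10 - 51\right) = 59 \left(-61\right) = -3599$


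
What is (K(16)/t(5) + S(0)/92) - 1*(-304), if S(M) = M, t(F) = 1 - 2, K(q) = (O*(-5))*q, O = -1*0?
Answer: 304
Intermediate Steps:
O = 0
K(q) = 0 (K(q) = (0*(-5))*q = 0*q = 0)
t(F) = -1
(K(16)/t(5) + S(0)/92) - 1*(-304) = (0/(-1) + 0/92) - 1*(-304) = (0*(-1) + 0*(1/92)) + 304 = (0 + 0) + 304 = 0 + 304 = 304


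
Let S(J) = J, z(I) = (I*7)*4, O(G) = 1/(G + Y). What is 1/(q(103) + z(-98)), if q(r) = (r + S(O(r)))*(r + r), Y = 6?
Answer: 109/2013872 ≈ 5.4125e-5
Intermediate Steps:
O(G) = 1/(6 + G) (O(G) = 1/(G + 6) = 1/(6 + G))
z(I) = 28*I (z(I) = (7*I)*4 = 28*I)
q(r) = 2*r*(r + 1/(6 + r)) (q(r) = (r + 1/(6 + r))*(r + r) = (r + 1/(6 + r))*(2*r) = 2*r*(r + 1/(6 + r)))
1/(q(103) + z(-98)) = 1/(2*103*(1 + 103*(6 + 103))/(6 + 103) + 28*(-98)) = 1/(2*103*(1 + 103*109)/109 - 2744) = 1/(2*103*(1/109)*(1 + 11227) - 2744) = 1/(2*103*(1/109)*11228 - 2744) = 1/(2312968/109 - 2744) = 1/(2013872/109) = 109/2013872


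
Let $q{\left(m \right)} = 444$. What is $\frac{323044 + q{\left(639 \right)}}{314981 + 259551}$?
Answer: $\frac{80872}{143633} \approx 0.56305$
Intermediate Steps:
$\frac{323044 + q{\left(639 \right)}}{314981 + 259551} = \frac{323044 + 444}{314981 + 259551} = \frac{323488}{574532} = 323488 \cdot \frac{1}{574532} = \frac{80872}{143633}$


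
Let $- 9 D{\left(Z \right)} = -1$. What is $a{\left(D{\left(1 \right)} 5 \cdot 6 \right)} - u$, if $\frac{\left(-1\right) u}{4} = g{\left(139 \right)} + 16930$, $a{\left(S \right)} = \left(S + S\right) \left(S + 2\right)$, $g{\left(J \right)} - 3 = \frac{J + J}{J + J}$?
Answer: $\frac{609944}{9} \approx 67772.0$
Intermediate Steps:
$D{\left(Z \right)} = \frac{1}{9}$ ($D{\left(Z \right)} = \left(- \frac{1}{9}\right) \left(-1\right) = \frac{1}{9}$)
$g{\left(J \right)} = 4$ ($g{\left(J \right)} = 3 + \frac{J + J}{J + J} = 3 + \frac{2 J}{2 J} = 3 + 2 J \frac{1}{2 J} = 3 + 1 = 4$)
$a{\left(S \right)} = 2 S \left(2 + S\right)$
$u = -67736$ ($u = - 4 \left(4 + 16930\right) = \left(-4\right) 16934 = -67736$)
$a{\left(D{\left(1 \right)} 5 \cdot 6 \right)} - u = 2 \cdot \frac{1}{9} \cdot 5 \cdot 6 \left(2 + \frac{1}{9} \cdot 5 \cdot 6\right) - -67736 = 2 \cdot \frac{5}{9} \cdot 6 \left(2 + \frac{5}{9} \cdot 6\right) + 67736 = 2 \cdot \frac{10}{3} \left(2 + \frac{10}{3}\right) + 67736 = 2 \cdot \frac{10}{3} \cdot \frac{16}{3} + 67736 = \frac{320}{9} + 67736 = \frac{609944}{9}$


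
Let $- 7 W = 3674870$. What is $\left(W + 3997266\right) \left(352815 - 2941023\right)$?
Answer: $-8986994706048$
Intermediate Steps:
$W = - \frac{3674870}{7}$ ($W = \left(- \frac{1}{7}\right) 3674870 = - \frac{3674870}{7} \approx -5.2498 \cdot 10^{5}$)
$\left(W + 3997266\right) \left(352815 - 2941023\right) = \left(- \frac{3674870}{7} + 3997266\right) \left(352815 - 2941023\right) = \frac{24305992}{7} \left(-2588208\right) = -8986994706048$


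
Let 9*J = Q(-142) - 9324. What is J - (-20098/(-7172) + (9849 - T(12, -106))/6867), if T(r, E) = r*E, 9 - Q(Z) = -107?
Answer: -25303060933/24625062 ≈ -1027.5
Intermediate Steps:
Q(Z) = 116 (Q(Z) = 9 - 1*(-107) = 9 + 107 = 116)
T(r, E) = E*r
J = -9208/9 (J = (116 - 9324)/9 = (⅑)*(-9208) = -9208/9 ≈ -1023.1)
J - (-20098/(-7172) + (9849 - T(12, -106))/6867) = -9208/9 - (-20098/(-7172) + (9849 - (-106)*12)/6867) = -9208/9 - (-20098*(-1/7172) + (9849 - 1*(-1272))*(1/6867)) = -9208/9 - (10049/3586 + (9849 + 1272)*(1/6867)) = -9208/9 - (10049/3586 + 11121*(1/6867)) = -9208/9 - (10049/3586 + 3707/2289) = -9208/9 - 1*36295463/8208354 = -9208/9 - 36295463/8208354 = -25303060933/24625062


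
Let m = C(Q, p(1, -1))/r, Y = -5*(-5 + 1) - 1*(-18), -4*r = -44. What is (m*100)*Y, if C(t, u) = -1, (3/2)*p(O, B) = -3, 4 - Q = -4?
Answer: -3800/11 ≈ -345.45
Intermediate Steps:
Q = 8 (Q = 4 - 1*(-4) = 4 + 4 = 8)
p(O, B) = -2 (p(O, B) = (⅔)*(-3) = -2)
r = 11 (r = -¼*(-44) = 11)
Y = 38 (Y = -5*(-4) + 18 = 20 + 18 = 38)
m = -1/11 ≈ -0.090909
(m*100)*Y = -1/11*100*38 = -100/11*38 = -3800/11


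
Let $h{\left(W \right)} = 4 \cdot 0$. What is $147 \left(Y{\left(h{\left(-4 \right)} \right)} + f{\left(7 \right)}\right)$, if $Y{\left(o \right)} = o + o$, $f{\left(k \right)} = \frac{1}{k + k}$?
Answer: $\frac{21}{2} \approx 10.5$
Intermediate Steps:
$h{\left(W \right)} = 0$
$f{\left(k \right)} = \frac{1}{2 k}$
$Y{\left(o \right)} = 2 o$
$147 \left(Y{\left(h{\left(-4 \right)} \right)} + f{\left(7 \right)}\right) = 147 \left(2 \cdot 0 + \frac{1}{2 \cdot 7}\right) = 147 \left(0 + \frac{1}{2} \cdot \frac{1}{7}\right) = 147 \left(0 + \frac{1}{14}\right) = 147 \cdot \frac{1}{14} = \frac{21}{2}$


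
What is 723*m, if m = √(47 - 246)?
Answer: 723*I*√199 ≈ 10199.0*I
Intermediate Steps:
m = I*√199 (m = √(-199) = I*√199 ≈ 14.107*I)
723*m = 723*(I*√199) = 723*I*√199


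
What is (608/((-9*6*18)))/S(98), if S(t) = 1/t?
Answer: -14896/243 ≈ -61.300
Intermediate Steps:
(608/((-9*6*18)))/S(98) = (608/((-9*6*18)))/(1/98) = (608/((-54*18)))/(1/98) = (608/(-972))*98 = (608*(-1/972))*98 = -152/243*98 = -14896/243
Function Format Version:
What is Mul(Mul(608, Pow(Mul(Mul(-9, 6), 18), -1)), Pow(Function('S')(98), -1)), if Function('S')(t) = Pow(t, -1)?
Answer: Rational(-14896, 243) ≈ -61.300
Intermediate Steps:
Mul(Mul(608, Pow(Mul(Mul(-9, 6), 18), -1)), Pow(Function('S')(98), -1)) = Mul(Mul(608, Pow(Mul(Mul(-9, 6), 18), -1)), Pow(Pow(98, -1), -1)) = Mul(Mul(608, Pow(Mul(-54, 18), -1)), Pow(Rational(1, 98), -1)) = Mul(Mul(608, Pow(-972, -1)), 98) = Mul(Mul(608, Rational(-1, 972)), 98) = Mul(Rational(-152, 243), 98) = Rational(-14896, 243)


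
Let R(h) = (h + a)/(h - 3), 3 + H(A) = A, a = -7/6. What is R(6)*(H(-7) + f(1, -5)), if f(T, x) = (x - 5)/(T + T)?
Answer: -145/6 ≈ -24.167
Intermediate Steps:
a = -7/6 (a = -7*1/6 = -7/6 ≈ -1.1667)
H(A) = -3 + A
f(T, x) = (-5 + x)/(2*T) (f(T, x) = (-5 + x)/((2*T)) = (-5 + x)*(1/(2*T)) = (-5 + x)/(2*T))
R(h) = (-7/6 + h)/(-3 + h) (R(h) = (h - 7/6)/(h - 3) = (-7/6 + h)/(-3 + h))
R(6)*(H(-7) + f(1, -5)) = ((-7/6 + 6)/(-3 + 6))*((-3 - 7) + (1/2)*(-5 - 5)/1) = ((29/6)/3)*(-10 + (1/2)*1*(-10)) = ((1/3)*(29/6))*(-10 - 5) = (29/18)*(-15) = -145/6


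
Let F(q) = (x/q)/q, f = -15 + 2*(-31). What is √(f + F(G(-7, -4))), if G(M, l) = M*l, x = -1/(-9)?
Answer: I*√543311/84 ≈ 8.775*I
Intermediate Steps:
f = -77 (f = -15 - 62 = -77)
x = ⅑ (x = -1*(-⅑) = ⅑ ≈ 0.11111)
F(q) = 1/(9*q²) (F(q) = (1/(9*q))/q = 1/(9*q²))
√(f + F(G(-7, -4))) = √(-77 + 1/(9*(-7*(-4))²)) = √(-77 + (⅑)/28²) = √(-77 + (⅑)*(1/784)) = √(-77 + 1/7056) = √(-543311/7056) = I*√543311/84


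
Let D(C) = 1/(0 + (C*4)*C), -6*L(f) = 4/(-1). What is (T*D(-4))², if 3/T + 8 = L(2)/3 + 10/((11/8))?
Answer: 88209/10240000 ≈ 0.0086142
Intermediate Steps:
L(f) = ⅔ (L(f) = -2/(3*(-1)) = -2*(-1)/3 = -⅙*(-4) = ⅔)
T = -297/50 (T = 3/(-8 + ((⅔)/3 + 10/((11/8)))) = 3/(-8 + ((⅔)*(⅓) + 10/((11*(⅛))))) = 3/(-8 + (2/9 + 10/(11/8))) = 3/(-8 + (2/9 + 10*(8/11))) = 3/(-8 + (2/9 + 80/11)) = 3/(-8 + 742/99) = 3/(-50/99) = 3*(-99/50) = -297/50 ≈ -5.9400)
D(C) = 1/(4*C²) (D(C) = 1/(0 + (4*C)*C) = 1/(0 + 4*C²) = 1/(4*C²))
(T*D(-4))² = (-297/(200*(-4)²))² = (-297/(200*16))² = (-297/50*1/64)² = (-297/3200)² = 88209/10240000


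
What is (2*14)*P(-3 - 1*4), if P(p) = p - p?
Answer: 0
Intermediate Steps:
P(p) = 0
(2*14)*P(-3 - 1*4) = (2*14)*0 = 28*0 = 0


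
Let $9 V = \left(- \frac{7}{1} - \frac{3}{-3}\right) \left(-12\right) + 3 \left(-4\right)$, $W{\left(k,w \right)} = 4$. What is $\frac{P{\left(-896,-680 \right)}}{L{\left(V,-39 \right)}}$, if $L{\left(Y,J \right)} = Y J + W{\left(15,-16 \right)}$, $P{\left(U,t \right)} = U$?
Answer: $\frac{7}{2} \approx 3.5$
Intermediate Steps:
$V = \frac{20}{3}$ ($V = \frac{\left(- \frac{7}{1} - \frac{3}{-3}\right) \left(-12\right) + 3 \left(-4\right)}{9} = \frac{\left(\left(-7\right) 1 - -1\right) \left(-12\right) - 12}{9} = \frac{\left(-7 + 1\right) \left(-12\right) - 12}{9} = \frac{\left(-6\right) \left(-12\right) - 12}{9} = \frac{72 - 12}{9} = \frac{1}{9} \cdot 60 = \frac{20}{3} \approx 6.6667$)
$L{\left(Y,J \right)} = 4 + J Y$ ($L{\left(Y,J \right)} = Y J + 4 = J Y + 4 = 4 + J Y$)
$\frac{P{\left(-896,-680 \right)}}{L{\left(V,-39 \right)}} = - \frac{896}{4 - 260} = - \frac{896}{-256} = \left(-896\right) \left(- \frac{1}{256}\right) = \frac{7}{2}$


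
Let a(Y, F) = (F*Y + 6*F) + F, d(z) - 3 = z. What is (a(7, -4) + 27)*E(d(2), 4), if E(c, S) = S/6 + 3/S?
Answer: -493/12 ≈ -41.083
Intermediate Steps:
d(z) = 3 + z
a(Y, F) = 7*F + F*Y (a(Y, F) = (6*F + F*Y) + F = 7*F + F*Y)
E(c, S) = 3/S + S/6 (E(c, S) = S*(⅙) + 3/S = S/6 + 3/S = 3/S + S/6)
(a(7, -4) + 27)*E(d(2), 4) = (-4*(7 + 7) + 27)*(3/4 + (⅙)*4) = (-4*14 + 27)*(3*(¼) + ⅔) = (-56 + 27)*(¾ + ⅔) = -29*17/12 = -493/12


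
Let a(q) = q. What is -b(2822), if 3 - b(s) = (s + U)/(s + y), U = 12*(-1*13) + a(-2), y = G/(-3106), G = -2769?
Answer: -18029319/8767901 ≈ -2.0563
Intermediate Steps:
y = 2769/3106 (y = -2769/(-3106) = -2769*(-1/3106) = 2769/3106 ≈ 0.89150)
U = -158 (U = 12*(-1*13) - 2 = 12*(-13) - 2 = -156 - 2 = -158)
b(s) = 3 - (-158 + s)/(2769/3106 + s) (b(s) = 3 - (s - 158)/(s + 2769/3106) = 3 - (-158 + s)/(2769/3106 + s))
-b(2822) = -(499055 + 6212*2822)/(2769 + 3106*2822) = -(499055 + 17530264)/(2769 + 8765132) = -18029319/8767901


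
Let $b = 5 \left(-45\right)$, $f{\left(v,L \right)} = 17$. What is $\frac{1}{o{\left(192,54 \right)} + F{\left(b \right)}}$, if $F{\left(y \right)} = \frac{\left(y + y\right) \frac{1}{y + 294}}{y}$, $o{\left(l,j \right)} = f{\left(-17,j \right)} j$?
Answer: $\frac{69}{63344} \approx 0.0010893$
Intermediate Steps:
$o{\left(l,j \right)} = 17 j$
$b = -225$
$F{\left(y \right)} = \frac{2}{294 + y}$ ($F{\left(y \right)} = \frac{2 y \frac{1}{294 + y}}{y} = \frac{2}{294 + y}$)
$\frac{1}{o{\left(192,54 \right)} + F{\left(b \right)}} = \frac{1}{17 \cdot 54 + \frac{2}{294 - 225}} = \frac{1}{918 + \frac{2}{69}} = \frac{1}{\frac{63344}{69}} = \frac{69}{63344}$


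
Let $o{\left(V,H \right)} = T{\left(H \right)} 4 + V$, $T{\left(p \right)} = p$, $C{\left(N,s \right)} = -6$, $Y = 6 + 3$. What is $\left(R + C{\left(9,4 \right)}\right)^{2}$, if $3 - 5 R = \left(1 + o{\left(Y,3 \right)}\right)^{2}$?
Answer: $\frac{261121}{25} \approx 10445.0$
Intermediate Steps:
$Y = 9$
$o{\left(V,H \right)} = V + 4 H$ ($o{\left(V,H \right)} = H 4 + V = 4 H + V = V + 4 H$)
$R = - \frac{481}{5}$ ($R = \frac{3}{5} - \frac{\left(1 + \left(9 + 4 \cdot 3\right)\right)^{2}}{5} = \frac{3}{5} - \frac{\left(1 + \left(9 + 12\right)\right)^{2}}{5} = \frac{3}{5} - \frac{\left(1 + 21\right)^{2}}{5} = \frac{3}{5} - \frac{22^{2}}{5} = \frac{3}{5} - \frac{484}{5} = - \frac{481}{5} \approx -96.2$)
$\left(R + C{\left(9,4 \right)}\right)^{2} = \left(- \frac{481}{5} - 6\right)^{2} = \left(- \frac{511}{5}\right)^{2} = \frac{261121}{25}$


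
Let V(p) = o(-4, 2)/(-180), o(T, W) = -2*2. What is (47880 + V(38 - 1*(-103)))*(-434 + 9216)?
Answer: 18921705982/45 ≈ 4.2048e+8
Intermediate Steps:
o(T, W) = -4
V(p) = 1/45 (V(p) = -4/(-180) = -4*(-1/180) = 1/45)
(47880 + V(38 - 1*(-103)))*(-434 + 9216) = (47880 + 1/45)*(-434 + 9216) = (2154601/45)*8782 = 18921705982/45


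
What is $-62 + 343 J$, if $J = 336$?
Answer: $115186$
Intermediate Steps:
$-62 + 343 J = -62 + 343 \cdot 336 = -62 + 115248 = 115186$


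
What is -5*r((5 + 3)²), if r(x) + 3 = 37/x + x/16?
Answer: -505/64 ≈ -7.8906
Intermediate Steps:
r(x) = -3 + 37/x + x/16 (r(x) = -3 + (37/x + x/16) = -3 + 37/x + x/16)
-5*r((5 + 3)²) = -5*(-3 + 37/((5 + 3)²) + (5 + 3)²/16) = -5*(-3 + 37/(8²) + (1/16)*8²) = -5*(-3 + 37/64 + (1/16)*64) = -5*(-3 + 37*(1/64) + 4) = -5*(-3 + 37/64 + 4) = -5*101/64 = -505/64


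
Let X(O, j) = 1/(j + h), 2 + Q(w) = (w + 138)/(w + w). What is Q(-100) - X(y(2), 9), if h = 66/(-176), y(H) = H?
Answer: -15911/6900 ≈ -2.3059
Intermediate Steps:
h = -3/8 (h = 66*(-1/176) = -3/8 ≈ -0.37500)
Q(w) = -2 + (138 + w)/(2*w) (Q(w) = -2 + (w + 138)/(w + w) = -2 + (138 + w)/((2*w)) = -2 + (138 + w)*(1/(2*w)) = -2 + (138 + w)/(2*w))
X(O, j) = 1/(-3/8 + j) (X(O, j) = 1/(j - 3/8) = 1/(-3/8 + j))
Q(-100) - X(y(2), 9) = (-3/2 + 69/(-100)) - 8/(-3 + 8*9) = (-3/2 + 69*(-1/100)) - 8/(-3 + 72) = (-3/2 - 69/100) - 8/69 = -219/100 - 8/69 = -15911/6900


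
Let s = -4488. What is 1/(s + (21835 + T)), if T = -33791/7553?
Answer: 7553/130988100 ≈ 5.7662e-5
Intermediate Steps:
T = -33791/7553 (T = -33791*1/7553 = -33791/7553 ≈ -4.4739)
1/(s + (21835 + T)) = 1/(-4488 + (21835 - 33791/7553)) = 1/(-4488 + 164885964/7553) = 1/(130988100/7553) = 7553/130988100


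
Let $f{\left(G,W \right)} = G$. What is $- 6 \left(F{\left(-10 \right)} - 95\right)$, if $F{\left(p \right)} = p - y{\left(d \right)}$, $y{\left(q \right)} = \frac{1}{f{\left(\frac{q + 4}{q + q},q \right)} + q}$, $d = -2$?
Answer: $\frac{3138}{5} \approx 627.6$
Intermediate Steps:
$y{\left(q \right)} = \frac{1}{q + \frac{4 + q}{2 q}}$ ($y{\left(q \right)} = \frac{1}{\frac{q + 4}{q + q} + q} = \frac{1}{\frac{4 + q}{2 q} + q} = \frac{1}{q + \frac{4 + q}{2 q}}$)
$F{\left(p \right)} = \frac{2}{5} + p$ ($F{\left(p \right)} = p - 2 \left(-2\right) \frac{1}{4 - 2 + 2 \left(-2\right)^{2}} = p - 2 \left(-2\right) \frac{1}{4 - 2 + 2 \cdot 4} = p - 2 \left(-2\right) \frac{1}{4 - 2 + 8} = p - 2 \left(-2\right) \frac{1}{10} = p - - \frac{2}{5} = p + \frac{2}{5} = \frac{2}{5} + p$)
$- 6 \left(F{\left(-10 \right)} - 95\right) = - 6 \left(\left(\frac{2}{5} - 10\right) - 95\right) = - 6 \left(- \frac{48}{5} - 95\right) = \left(-6\right) \left(- \frac{523}{5}\right) = \frac{3138}{5}$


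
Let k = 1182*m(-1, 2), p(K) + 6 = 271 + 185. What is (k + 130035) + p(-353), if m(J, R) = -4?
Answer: 125757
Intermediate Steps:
p(K) = 450 (p(K) = -6 + (271 + 185) = -6 + 456 = 450)
k = -4728 (k = 1182*(-4) = -4728)
(k + 130035) + p(-353) = (-4728 + 130035) + 450 = 125307 + 450 = 125757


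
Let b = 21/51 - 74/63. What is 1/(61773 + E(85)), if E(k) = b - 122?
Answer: 1071/66027404 ≈ 1.6221e-5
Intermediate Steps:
b = -817/1071 (b = 21*(1/51) - 74*1/63 = 7/17 - 74/63 = -817/1071 ≈ -0.76284)
E(k) = -131479/1071 (E(k) = -817/1071 - 122 = -131479/1071)
1/(61773 + E(85)) = 1/(61773 - 131479/1071) = 1/(66027404/1071) = 1071/66027404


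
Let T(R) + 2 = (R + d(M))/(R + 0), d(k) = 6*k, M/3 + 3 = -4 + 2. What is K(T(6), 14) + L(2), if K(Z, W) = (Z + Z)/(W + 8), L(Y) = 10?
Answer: 94/11 ≈ 8.5455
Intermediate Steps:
M = -15 (M = -9 + 3*(-4 + 2) = -9 + 3*(-2) = -9 - 6 = -15)
T(R) = -2 + (-90 + R)/R (T(R) = -2 + (R + 6*(-15))/(R + 0) = -2 + (R - 90)/R = -2 + (-90 + R)/R)
K(Z, W) = 2*Z/(8 + W) (K(Z, W) = (2*Z)/(8 + W) = 2*Z/(8 + W))
K(T(6), 14) + L(2) = 2*((-90 - 1*6)/6)/(8 + 14) + 10 = 2*((-90 - 6)/6)/22 + 10 = 2*((⅙)*(-96))*(1/22) + 10 = 2*(-16)*(1/22) + 10 = -16/11 + 10 = 94/11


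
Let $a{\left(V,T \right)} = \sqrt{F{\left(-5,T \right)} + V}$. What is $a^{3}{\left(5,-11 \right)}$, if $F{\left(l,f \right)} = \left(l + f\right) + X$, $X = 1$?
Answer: $- 10 i \sqrt{10} \approx - 31.623 i$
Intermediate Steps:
$F{\left(l,f \right)} = 1 + f + l$ ($F{\left(l,f \right)} = \left(l + f\right) + 1 = \left(f + l\right) + 1 = 1 + f + l$)
$a{\left(V,T \right)} = \sqrt{-4 + T + V}$ ($a{\left(V,T \right)} = \sqrt{\left(1 + T - 5\right) + V} = \sqrt{\left(-4 + T\right) + V} = \sqrt{-4 + T + V}$)
$a^{3}{\left(5,-11 \right)} = \left(\sqrt{-4 - 11 + 5}\right)^{3} = \left(\sqrt{-10}\right)^{3} = \left(i \sqrt{10}\right)^{3} = - 10 i \sqrt{10}$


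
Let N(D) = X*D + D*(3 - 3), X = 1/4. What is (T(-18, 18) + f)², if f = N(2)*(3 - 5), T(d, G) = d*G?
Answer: 105625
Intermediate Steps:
X = ¼ ≈ 0.25000
N(D) = D/4 (N(D) = D/4 + D*(3 - 3) = D/4 + D*0 = D/4 + 0 = D/4)
T(d, G) = G*d
f = -1 (f = ((¼)*2)*(3 - 5) = (½)*(-2) = -1)
(T(-18, 18) + f)² = (18*(-18) - 1)² = (-324 - 1)² = (-325)² = 105625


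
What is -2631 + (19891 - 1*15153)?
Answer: 2107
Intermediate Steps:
-2631 + (19891 - 1*15153) = -2631 + (19891 - 15153) = -2631 + 4738 = 2107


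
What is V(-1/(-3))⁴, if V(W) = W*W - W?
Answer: 16/6561 ≈ 0.0024387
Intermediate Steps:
V(W) = W² - W
V(-1/(-3))⁴ = ((-1/(-3))*(-1 - 1/(-3)))⁴ = ((-1*(-⅓))*(-1 - 1*(-⅓)))⁴ = ((-1 + ⅓)/3)⁴ = ((⅓)*(-⅔))⁴ = (-2/9)⁴ = 16/6561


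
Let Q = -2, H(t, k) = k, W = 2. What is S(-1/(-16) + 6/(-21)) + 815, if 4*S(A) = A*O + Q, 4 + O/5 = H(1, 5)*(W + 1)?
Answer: 363521/448 ≈ 811.43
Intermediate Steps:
O = 55 (O = -20 + 5*(5*(2 + 1)) = -20 + 5*(5*3) = -20 + 5*15 = -20 + 75 = 55)
S(A) = -1/2 + 55*A/4 (S(A) = (A*55 - 2)/4 = (55*A - 2)/4 = (-2 + 55*A)/4 = -1/2 + 55*A/4)
S(-1/(-16) + 6/(-21)) + 815 = (-1/2 + 55*(-1/(-16) + 6/(-21))/4) + 815 = (-1/2 + 55*(-1*(-1/16) + 6*(-1/21))/4) + 815 = (-1/2 + 55*(1/16 - 2/7)/4) + 815 = (-1/2 + (55/4)*(-25/112)) + 815 = (-1/2 - 1375/448) + 815 = -1599/448 + 815 = 363521/448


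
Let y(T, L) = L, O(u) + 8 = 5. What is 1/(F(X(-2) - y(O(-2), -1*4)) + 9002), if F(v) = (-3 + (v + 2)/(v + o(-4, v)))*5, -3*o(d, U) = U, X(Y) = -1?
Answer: 2/17999 ≈ 0.00011112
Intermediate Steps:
O(u) = -3 (O(u) = -8 + 5 = -3)
o(d, U) = -U/3
F(v) = -15 + 15*(2 + v)/(2*v) (F(v) = (-3 + (v + 2)/(v - v/3))*5 = (-3 + (2 + v)/((2*v/3)))*5 = (-3 + (2 + v)*(3/(2*v)))*5 = (-3 + 3*(2 + v)/(2*v))*5 = -15 + 15*(2 + v)/(2*v))
1/(F(X(-2) - y(O(-2), -1*4)) + 9002) = 1/((-15/2 + 15/(-1 - (-1)*4)) + 9002) = 1/((-15/2 + 15/(-1 - 1*(-4))) + 9002) = 1/((-15/2 + 15/(-1 + 4)) + 9002) = 1/((-15/2 + 15/3) + 9002) = 1/((-15/2 + 15*(⅓)) + 9002) = 1/((-15/2 + 5) + 9002) = 1/(-5/2 + 9002) = 1/(17999/2) = 2/17999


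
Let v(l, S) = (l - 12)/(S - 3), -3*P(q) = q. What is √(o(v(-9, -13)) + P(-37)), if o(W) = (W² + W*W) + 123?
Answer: √319746/48 ≈ 11.780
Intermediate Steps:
P(q) = -q/3
v(l, S) = (-12 + l)/(-3 + S)
o(W) = 123 + 2*W² (o(W) = (W² + W²) + 123 = 2*W² + 123 = 123 + 2*W²)
√(o(v(-9, -13)) + P(-37)) = √((123 + 2*((-12 - 9)/(-3 - 13))²) - ⅓*(-37)) = √((123 + 2*(-21/(-16))²) + 37/3) = √((123 + 2*(-1/16*(-21))²) + 37/3) = √((123 + 2*(21/16)²) + 37/3) = √((123 + 2*(441/256)) + 37/3) = √((123 + 441/128) + 37/3) = √(16185/128 + 37/3) = √(53291/384) = √319746/48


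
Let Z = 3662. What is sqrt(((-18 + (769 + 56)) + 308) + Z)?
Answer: sqrt(4777) ≈ 69.116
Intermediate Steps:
sqrt(((-18 + (769 + 56)) + 308) + Z) = sqrt(((-18 + (769 + 56)) + 308) + 3662) = sqrt(((-18 + 825) + 308) + 3662) = sqrt((807 + 308) + 3662) = sqrt(1115 + 3662) = sqrt(4777)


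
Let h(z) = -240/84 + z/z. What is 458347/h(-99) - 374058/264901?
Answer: -65378531791/264901 ≈ -2.4680e+5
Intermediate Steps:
h(z) = -13/7 (h(z) = -240*1/84 + 1 = -20/7 + 1 = -13/7)
458347/h(-99) - 374058/264901 = 458347/(-13/7) - 374058/264901 = 458347*(-7/13) - 374058*1/264901 = -3208429/13 - 374058/264901 = -65378531791/264901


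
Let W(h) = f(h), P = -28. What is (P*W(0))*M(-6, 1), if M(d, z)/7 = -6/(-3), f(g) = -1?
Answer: 392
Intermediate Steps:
W(h) = -1
M(d, z) = 14 (M(d, z) = 7*(-6/(-3)) = 7*(-6*(-1/3)) = 7*2 = 14)
(P*W(0))*M(-6, 1) = -28*(-1)*14 = 28*14 = 392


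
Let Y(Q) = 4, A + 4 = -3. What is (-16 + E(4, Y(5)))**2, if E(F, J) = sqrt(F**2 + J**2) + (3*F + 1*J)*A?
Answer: 16416 - 1024*sqrt(2) ≈ 14968.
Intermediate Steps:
A = -7 (A = -4 - 3 = -7)
E(F, J) = sqrt(F**2 + J**2) - 21*F - 7*J (E(F, J) = sqrt(F**2 + J**2) + (3*F + 1*J)*(-7) = sqrt(F**2 + J**2) + (3*F + J)*(-7) = sqrt(F**2 + J**2) + (J + 3*F)*(-7) = sqrt(F**2 + J**2) + (-21*F - 7*J) = sqrt(F**2 + J**2) - 21*F - 7*J)
(-16 + E(4, Y(5)))**2 = (-16 + (sqrt(4**2 + 4**2) - 21*4 - 7*4))**2 = (-16 + (sqrt(16 + 16) - 84 - 28))**2 = (-16 + (sqrt(32) - 84 - 28))**2 = (-16 + (4*sqrt(2) - 84 - 28))**2 = (-16 + (-112 + 4*sqrt(2)))**2 = (-128 + 4*sqrt(2))**2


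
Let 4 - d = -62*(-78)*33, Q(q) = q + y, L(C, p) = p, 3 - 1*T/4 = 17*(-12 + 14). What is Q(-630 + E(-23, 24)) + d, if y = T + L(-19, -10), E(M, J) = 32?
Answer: -160316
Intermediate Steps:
T = -124 (T = 12 - 68*(-12 + 14) = 12 - 68*2 = 12 - 4*34 = 12 - 136 = -124)
y = -134 (y = -124 - 10 = -134)
Q(q) = -134 + q (Q(q) = q - 134 = -134 + q)
d = -159584 (d = 4 - (-62*(-78))*33 = 4 - 4836*33 = 4 - 1*159588 = 4 - 159588 = -159584)
Q(-630 + E(-23, 24)) + d = (-134 + (-630 + 32)) - 159584 = (-134 - 598) - 159584 = -732 - 159584 = -160316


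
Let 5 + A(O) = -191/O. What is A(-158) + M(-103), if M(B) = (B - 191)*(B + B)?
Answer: 9568513/158 ≈ 60560.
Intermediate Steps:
M(B) = 2*B*(-191 + B) (M(B) = (-191 + B)*(2*B) = 2*B*(-191 + B))
A(O) = -5 - 191/O
A(-158) + M(-103) = (-5 - 191/(-158)) + 2*(-103)*(-191 - 103) = (-5 - 191*(-1/158)) + 2*(-103)*(-294) = (-5 + 191/158) + 60564 = -599/158 + 60564 = 9568513/158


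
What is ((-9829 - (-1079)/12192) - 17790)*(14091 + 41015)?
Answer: -9277915325257/6096 ≈ -1.5220e+9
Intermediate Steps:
((-9829 - (-1079)/12192) - 17790)*(14091 + 41015) = ((-9829 - (-1079)/12192) - 17790)*55106 = ((-9829 - 1*(-1079/12192)) - 17790)*55106 = ((-9829 + 1079/12192) - 17790)*55106 = (-119834089/12192 - 17790)*55106 = -336729769/12192*55106 = -9277915325257/6096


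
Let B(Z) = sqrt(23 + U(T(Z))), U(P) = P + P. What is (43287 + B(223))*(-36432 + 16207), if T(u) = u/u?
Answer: -875580700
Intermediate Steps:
T(u) = 1
U(P) = 2*P
B(Z) = 5 (B(Z) = sqrt(23 + 2*1) = sqrt(23 + 2) = sqrt(25) = 5)
(43287 + B(223))*(-36432 + 16207) = (43287 + 5)*(-36432 + 16207) = 43292*(-20225) = -875580700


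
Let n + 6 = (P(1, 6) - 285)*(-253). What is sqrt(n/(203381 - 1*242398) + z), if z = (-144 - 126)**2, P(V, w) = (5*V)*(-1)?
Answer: 4*sqrt(6935920251557)/39017 ≈ 270.00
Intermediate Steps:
P(V, w) = -5*V
n = 73364 (n = -6 + (-5*1 - 285)*(-253) = -6 + (-5 - 285)*(-253) = -6 - 290*(-253) = -6 + 73370 = 73364)
z = 72900 (z = (-270)**2 = 72900)
sqrt(n/(203381 - 1*242398) + z) = sqrt(73364/(203381 - 1*242398) + 72900) = sqrt(73364/(203381 - 242398) + 72900) = sqrt(73364/(-39017) + 72900) = sqrt(73364*(-1/39017) + 72900) = sqrt(-73364/39017 + 72900) = sqrt(2844265936/39017) = 4*sqrt(6935920251557)/39017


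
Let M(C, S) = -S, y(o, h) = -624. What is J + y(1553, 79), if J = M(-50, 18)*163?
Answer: -3558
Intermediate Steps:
J = -2934 (J = -1*18*163 = -18*163 = -2934)
J + y(1553, 79) = -2934 - 624 = -3558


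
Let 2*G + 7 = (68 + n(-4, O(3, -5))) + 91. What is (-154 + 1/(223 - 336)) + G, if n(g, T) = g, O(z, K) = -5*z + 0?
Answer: -9041/113 ≈ -80.009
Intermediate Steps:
O(z, K) = -5*z
G = 74 (G = -7/2 + ((68 - 4) + 91)/2 = -7/2 + (64 + 91)/2 = -7/2 + (½)*155 = -7/2 + 155/2 = 74)
(-154 + 1/(223 - 336)) + G = (-154 + 1/(223 - 336)) + 74 = (-154 + 1/(-113)) + 74 = (-154 - 1/113) + 74 = -17403/113 + 74 = -9041/113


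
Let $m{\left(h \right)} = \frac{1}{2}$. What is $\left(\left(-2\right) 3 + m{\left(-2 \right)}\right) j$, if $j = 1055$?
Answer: $- \frac{11605}{2} \approx -5802.5$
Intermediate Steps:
$m{\left(h \right)} = \frac{1}{2}$
$\left(\left(-2\right) 3 + m{\left(-2 \right)}\right) j = \left(\left(-2\right) 3 + \frac{1}{2}\right) 1055 = \left(-6 + \frac{1}{2}\right) 1055 = \left(- \frac{11}{2}\right) 1055 = - \frac{11605}{2}$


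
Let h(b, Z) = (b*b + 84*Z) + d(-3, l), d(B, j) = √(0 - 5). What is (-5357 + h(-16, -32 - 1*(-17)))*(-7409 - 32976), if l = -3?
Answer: 256888985 - 40385*I*√5 ≈ 2.5689e+8 - 90304.0*I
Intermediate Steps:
d(B, j) = I*√5 (d(B, j) = √(-5) = I*√5)
h(b, Z) = b² + 84*Z + I*√5 (h(b, Z) = (b*b + 84*Z) + I*√5 = (b² + 84*Z) + I*√5 = b² + 84*Z + I*√5)
(-5357 + h(-16, -32 - 1*(-17)))*(-7409 - 32976) = (-5357 + ((-16)² + 84*(-32 - 1*(-17)) + I*√5))*(-7409 - 32976) = (-5357 + (256 + 84*(-32 + 17) + I*√5))*(-40385) = (-5357 + (256 + 84*(-15) + I*√5))*(-40385) = (-5357 + (256 - 1260 + I*√5))*(-40385) = (-5357 + (-1004 + I*√5))*(-40385) = (-6361 + I*√5)*(-40385) = 256888985 - 40385*I*√5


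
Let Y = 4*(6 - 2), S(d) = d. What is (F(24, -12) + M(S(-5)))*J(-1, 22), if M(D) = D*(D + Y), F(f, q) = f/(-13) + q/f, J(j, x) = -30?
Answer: 22365/13 ≈ 1720.4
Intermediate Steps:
Y = 16 (Y = 4*4 = 16)
F(f, q) = -f/13 + q/f (F(f, q) = f*(-1/13) + q/f = -f/13 + q/f)
M(D) = D*(16 + D) (M(D) = D*(D + 16) = D*(16 + D))
(F(24, -12) + M(S(-5)))*J(-1, 22) = ((-1/13*24 - 12/24) - 5*(16 - 5))*(-30) = ((-24/13 - 12*1/24) - 5*11)*(-30) = ((-24/13 - ½) - 55)*(-30) = (-61/26 - 55)*(-30) = -1491/26*(-30) = 22365/13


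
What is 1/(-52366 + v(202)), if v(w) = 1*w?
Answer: -1/52164 ≈ -1.9170e-5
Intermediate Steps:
v(w) = w
1/(-52366 + v(202)) = 1/(-52366 + 202) = 1/(-52164) = -1/52164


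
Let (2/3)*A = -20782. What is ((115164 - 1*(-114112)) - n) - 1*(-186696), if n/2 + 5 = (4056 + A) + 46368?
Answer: 377480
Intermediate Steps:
A = -31173 (A = (3/2)*(-20782) = -31173)
n = 38492 (n = -10 + 2*((4056 - 31173) + 46368) = -10 + 2*(-27117 + 46368) = -10 + 2*19251 = -10 + 38502 = 38492)
((115164 - 1*(-114112)) - n) - 1*(-186696) = ((115164 - 1*(-114112)) - 1*38492) - 1*(-186696) = ((115164 + 114112) - 38492) + 186696 = (229276 - 38492) + 186696 = 190784 + 186696 = 377480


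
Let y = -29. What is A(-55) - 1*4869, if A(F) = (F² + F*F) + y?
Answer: 1152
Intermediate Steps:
A(F) = -29 + 2*F² (A(F) = (F² + F*F) - 29 = (F² + F²) - 29 = 2*F² - 29 = -29 + 2*F²)
A(-55) - 1*4869 = (-29 + 2*(-55)²) - 1*4869 = (-29 + 2*3025) - 4869 = (-29 + 6050) - 4869 = 6021 - 4869 = 1152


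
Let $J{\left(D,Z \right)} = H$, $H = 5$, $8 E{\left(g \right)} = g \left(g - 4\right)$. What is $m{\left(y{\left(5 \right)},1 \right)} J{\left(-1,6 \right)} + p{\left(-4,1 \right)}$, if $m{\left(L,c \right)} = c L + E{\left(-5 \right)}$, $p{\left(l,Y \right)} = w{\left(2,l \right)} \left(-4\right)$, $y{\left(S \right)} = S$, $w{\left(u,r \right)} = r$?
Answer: $\frac{553}{8} \approx 69.125$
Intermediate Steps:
$E{\left(g \right)} = \frac{g \left(-4 + g\right)}{8}$ ($E{\left(g \right)} = \frac{g \left(g - 4\right)}{8} = \frac{g \left(-4 + g\right)}{8}$)
$J{\left(D,Z \right)} = 5$
$p{\left(l,Y \right)} = - 4 l$ ($p{\left(l,Y \right)} = l \left(-4\right) = - 4 l$)
$m{\left(L,c \right)} = \frac{45}{8} + L c$ ($m{\left(L,c \right)} = c L + \frac{1}{8} \left(-5\right) \left(-4 - 5\right) = L c + \frac{1}{8} \left(-5\right) \left(-9\right) = L c + \frac{45}{8} = \frac{45}{8} + L c$)
$m{\left(y{\left(5 \right)},1 \right)} J{\left(-1,6 \right)} + p{\left(-4,1 \right)} = \left(\frac{45}{8} + 5 \cdot 1\right) 5 - -16 = \left(\frac{45}{8} + 5\right) 5 + 16 = \frac{85}{8} \cdot 5 + 16 = \frac{425}{8} + 16 = \frac{553}{8}$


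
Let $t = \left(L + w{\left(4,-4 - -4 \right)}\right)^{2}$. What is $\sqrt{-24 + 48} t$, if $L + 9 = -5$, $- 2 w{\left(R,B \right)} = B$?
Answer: $392 \sqrt{6} \approx 960.2$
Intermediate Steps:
$w{\left(R,B \right)} = - \frac{B}{2}$
$L = -14$ ($L = -9 - 5 = -14$)
$t = 196$ ($t = \left(-14 - \frac{-4 - -4}{2}\right)^{2} = \left(-14 - \frac{-4 + 4}{2}\right)^{2} = \left(-14 - 0\right)^{2} = \left(-14 + 0\right)^{2} = \left(-14\right)^{2} = 196$)
$\sqrt{-24 + 48} t = \sqrt{-24 + 48} \cdot 196 = \sqrt{24} \cdot 196 = 2 \sqrt{6} \cdot 196 = 392 \sqrt{6}$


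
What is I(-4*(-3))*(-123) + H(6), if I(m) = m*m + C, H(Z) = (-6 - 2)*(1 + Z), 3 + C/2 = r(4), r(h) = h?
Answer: -18014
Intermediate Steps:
C = 2 (C = -6 + 2*4 = -6 + 8 = 2)
H(Z) = -8 - 8*Z (H(Z) = -8*(1 + Z) = -8 - 8*Z)
I(m) = 2 + m**2 (I(m) = m*m + 2 = m**2 + 2 = 2 + m**2)
I(-4*(-3))*(-123) + H(6) = (2 + (-4*(-3))**2)*(-123) + (-8 - 8*6) = (2 + 12**2)*(-123) + (-8 - 48) = (2 + 144)*(-123) - 56 = 146*(-123) - 56 = -17958 - 56 = -18014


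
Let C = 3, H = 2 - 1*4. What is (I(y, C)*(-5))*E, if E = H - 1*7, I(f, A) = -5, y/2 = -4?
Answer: -225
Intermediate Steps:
H = -2 (H = 2 - 4 = -2)
y = -8 (y = 2*(-4) = -8)
E = -9 (E = -2 - 1*7 = -2 - 7 = -9)
(I(y, C)*(-5))*E = -5*(-5)*(-9) = 25*(-9) = -225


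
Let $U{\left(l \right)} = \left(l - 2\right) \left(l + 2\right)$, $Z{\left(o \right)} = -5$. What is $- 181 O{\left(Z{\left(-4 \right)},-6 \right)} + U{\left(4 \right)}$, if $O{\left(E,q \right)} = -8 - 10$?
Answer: $3270$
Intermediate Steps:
$O{\left(E,q \right)} = -18$ ($O{\left(E,q \right)} = -8 - 10 = -18$)
$U{\left(l \right)} = \left(-2 + l\right) \left(2 + l\right)$
$- 181 O{\left(Z{\left(-4 \right)},-6 \right)} + U{\left(4 \right)} = \left(-181\right) \left(-18\right) - \left(4 - 4^{2}\right) = 3258 + \left(-4 + 16\right) = 3258 + 12 = 3270$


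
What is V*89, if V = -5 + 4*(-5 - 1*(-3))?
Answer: -1157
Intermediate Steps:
V = -13 (V = -5 + 4*(-5 + 3) = -5 + 4*(-2) = -5 - 8 = -13)
V*89 = -13*89 = -1157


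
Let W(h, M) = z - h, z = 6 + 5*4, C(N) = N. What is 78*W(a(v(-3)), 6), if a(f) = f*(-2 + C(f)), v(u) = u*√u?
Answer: 4134 - 468*I*√3 ≈ 4134.0 - 810.6*I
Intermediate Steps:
v(u) = u^(3/2)
z = 26 (z = 6 + 20 = 26)
a(f) = f*(-2 + f)
W(h, M) = 26 - h
78*W(a(v(-3)), 6) = 78*(26 - (-3)^(3/2)*(-2 + (-3)^(3/2))) = 78*(26 - (-3*I*√3)*(-2 - 3*I*√3)) = 78*(26 - (-3)*I*√3*(-2 - 3*I*√3)) = 78*(26 + 3*I*√3*(-2 - 3*I*√3)) = 2028 + 234*I*√3*(-2 - 3*I*√3)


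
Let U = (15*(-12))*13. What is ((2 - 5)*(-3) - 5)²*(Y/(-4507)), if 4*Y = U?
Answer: 9360/4507 ≈ 2.0768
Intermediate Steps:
U = -2340 (U = -180*13 = -2340)
Y = -585 (Y = (¼)*(-2340) = -585)
((2 - 5)*(-3) - 5)²*(Y/(-4507)) = ((2 - 5)*(-3) - 5)²*(-585/(-4507)) = (-3*(-3) - 5)²*(-585*(-1/4507)) = (9 - 5)²*(585/4507) = 4²*(585/4507) = 16*(585/4507) = 9360/4507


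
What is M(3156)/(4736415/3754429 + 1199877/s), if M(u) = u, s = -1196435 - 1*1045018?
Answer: 4426487852447262/1018599767627 ≈ 4345.7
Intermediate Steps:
s = -2241453 (s = -1196435 - 1045018 = -2241453)
M(3156)/(4736415/3754429 + 1199877/s) = 3156/(4736415/3754429 + 1199877/(-2241453)) = 3156/(4736415*(1/3754429) + 1199877*(-1/2241453)) = 3156/(4736415/3754429 - 399959/747151) = 3156/(2037199535254/2805125381779) = 3156*(2805125381779/2037199535254) = 4426487852447262/1018599767627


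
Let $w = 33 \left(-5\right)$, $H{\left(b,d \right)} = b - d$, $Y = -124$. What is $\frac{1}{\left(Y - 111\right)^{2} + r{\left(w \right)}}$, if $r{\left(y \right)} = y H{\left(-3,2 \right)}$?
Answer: $\frac{1}{56050} \approx 1.7841 \cdot 10^{-5}$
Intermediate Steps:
$w = -165$
$r{\left(y \right)} = - 5 y$ ($r{\left(y \right)} = y \left(-3 - 2\right) = y \left(-5\right) = - 5 y$)
$\frac{1}{\left(Y - 111\right)^{2} + r{\left(w \right)}} = \frac{1}{\left(-124 - 111\right)^{2} - -825} = \frac{1}{\left(-235\right)^{2} + 825} = \frac{1}{55225 + 825} = \frac{1}{56050}$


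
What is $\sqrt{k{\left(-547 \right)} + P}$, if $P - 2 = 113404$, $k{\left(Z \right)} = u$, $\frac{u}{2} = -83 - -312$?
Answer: $2 \sqrt{28466} \approx 337.44$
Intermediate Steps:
$u = 458$ ($u = 2 \left(-83 - -312\right) = 2 \left(-83 + 312\right) = 2 \cdot 229 = 458$)
$k{\left(Z \right)} = 458$
$P = 113406$ ($P = 2 + 113404 = 113406$)
$\sqrt{k{\left(-547 \right)} + P} = \sqrt{458 + 113406} = \sqrt{113864} = 2 \sqrt{28466}$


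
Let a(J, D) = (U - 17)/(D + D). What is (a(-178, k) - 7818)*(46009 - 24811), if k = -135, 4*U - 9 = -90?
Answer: -29830147103/180 ≈ -1.6572e+8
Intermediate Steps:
U = -81/4 (U = 9/4 + (¼)*(-90) = 9/4 - 45/2 = -81/4 ≈ -20.250)
a(J, D) = -149/(8*D) (a(J, D) = (-81/4 - 17)/(D + D) = -149*1/(2*D)/4 = -149/(8*D))
(a(-178, k) - 7818)*(46009 - 24811) = (-149/8/(-135) - 7818)*(46009 - 24811) = (-149/8*(-1/135) - 7818)*21198 = (149/1080 - 7818)*21198 = -8443291/1080*21198 = -29830147103/180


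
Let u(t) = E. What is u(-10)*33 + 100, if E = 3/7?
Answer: 799/7 ≈ 114.14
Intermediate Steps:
E = 3/7 (E = 3*(1/7) = 3/7 ≈ 0.42857)
u(t) = 3/7
u(-10)*33 + 100 = (3/7)*33 + 100 = 99/7 + 100 = 799/7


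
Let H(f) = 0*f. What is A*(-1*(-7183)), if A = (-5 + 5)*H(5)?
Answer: 0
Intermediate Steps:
H(f) = 0
A = 0 (A = (-5 + 5)*0 = 0*0 = 0)
A*(-1*(-7183)) = 0*(-1*(-7183)) = 0*7183 = 0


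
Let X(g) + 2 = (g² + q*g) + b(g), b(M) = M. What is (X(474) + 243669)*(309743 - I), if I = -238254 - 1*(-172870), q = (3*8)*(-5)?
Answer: 154528690999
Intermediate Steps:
q = -120 (q = 24*(-5) = -120)
I = -65384 (I = -238254 + 172870 = -65384)
X(g) = -2 + g² - 119*g (X(g) = -2 + ((g² - 120*g) + g) = -2 + (g² - 119*g) = -2 + g² - 119*g)
(X(474) + 243669)*(309743 - I) = ((-2 + 474² - 119*474) + 243669)*(309743 - 1*(-65384)) = ((-2 + 224676 - 56406) + 243669)*(309743 + 65384) = (168268 + 243669)*375127 = 411937*375127 = 154528690999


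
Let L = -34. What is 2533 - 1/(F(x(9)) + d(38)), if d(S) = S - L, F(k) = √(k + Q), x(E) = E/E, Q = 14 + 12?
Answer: 1451401/573 + √3/1719 ≈ 2533.0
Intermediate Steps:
Q = 26
x(E) = 1
F(k) = √(26 + k) (F(k) = √(k + 26) = √(26 + k))
d(S) = 34 + S (d(S) = S - 1*(-34) = S + 34 = 34 + S)
2533 - 1/(F(x(9)) + d(38)) = 2533 - 1/(√(26 + 1) + (34 + 38)) = 2533 - 1/(√27 + 72) = 2533 - 1/(3*√3 + 72) = 2533 - 1/(72 + 3*√3)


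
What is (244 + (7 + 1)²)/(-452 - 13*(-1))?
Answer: -308/439 ≈ -0.70159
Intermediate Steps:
(244 + (7 + 1)²)/(-452 - 13*(-1)) = (244 + 8²)/(-452 + 13) = (244 + 64)/(-439) = 308*(-1/439) = -308/439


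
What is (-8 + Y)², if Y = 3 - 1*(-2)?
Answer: 9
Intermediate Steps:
Y = 5 (Y = 3 + 2 = 5)
(-8 + Y)² = (-8 + 5)² = (-3)² = 9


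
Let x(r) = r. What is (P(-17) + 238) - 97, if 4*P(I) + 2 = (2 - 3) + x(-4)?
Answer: 557/4 ≈ 139.25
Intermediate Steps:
P(I) = -7/4 (P(I) = -1/2 + ((2 - 3) - 4)/4 = -1/2 + (-1 - 4)/4 = -1/2 + (1/4)*(-5) = -1/2 - 5/4 = -7/4)
(P(-17) + 238) - 97 = (-7/4 + 238) - 97 = 945/4 - 97 = 557/4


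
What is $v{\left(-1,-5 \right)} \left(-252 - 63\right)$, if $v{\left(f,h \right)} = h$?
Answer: $1575$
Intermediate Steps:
$v{\left(-1,-5 \right)} \left(-252 - 63\right) = - 5 \left(-252 - 63\right) = \left(-5\right) \left(-315\right) = 1575$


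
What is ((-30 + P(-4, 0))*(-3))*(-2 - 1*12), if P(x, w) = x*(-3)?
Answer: -756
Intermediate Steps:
P(x, w) = -3*x
((-30 + P(-4, 0))*(-3))*(-2 - 1*12) = ((-30 - 3*(-4))*(-3))*(-2 - 1*12) = ((-30 + 12)*(-3))*(-2 - 12) = -18*(-3)*(-14) = 54*(-14) = -756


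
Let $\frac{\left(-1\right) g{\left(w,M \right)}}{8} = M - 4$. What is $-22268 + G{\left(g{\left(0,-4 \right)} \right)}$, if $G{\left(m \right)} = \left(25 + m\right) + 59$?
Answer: $-22120$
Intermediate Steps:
$g{\left(w,M \right)} = 32 - 8 M$ ($g{\left(w,M \right)} = - 8 \left(M - 4\right) = - 8 \left(-4 + M\right) = 32 - 8 M$)
$G{\left(m \right)} = 84 + m$
$-22268 + G{\left(g{\left(0,-4 \right)} \right)} = -22268 + \left(84 + \left(32 - -32\right)\right) = -22268 + \left(84 + \left(32 + 32\right)\right) = -22268 + \left(84 + 64\right) = -22268 + 148 = -22120$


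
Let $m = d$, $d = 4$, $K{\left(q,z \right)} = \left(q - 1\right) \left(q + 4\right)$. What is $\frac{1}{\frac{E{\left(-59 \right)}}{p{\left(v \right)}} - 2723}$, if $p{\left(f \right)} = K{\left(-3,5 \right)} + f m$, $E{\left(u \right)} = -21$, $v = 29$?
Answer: $- \frac{16}{43571} \approx -0.00036722$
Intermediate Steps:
$K{\left(q,z \right)} = \left(-1 + q\right) \left(4 + q\right)$
$m = 4$
$p{\left(f \right)} = -4 + 4 f$ ($p{\left(f \right)} = \left(-4 + \left(-3\right)^{2} + 3 \left(-3\right)\right) + f 4 = \left(-4 + 9 - 9\right) + 4 f = -4 + 4 f$)
$\frac{1}{\frac{E{\left(-59 \right)}}{p{\left(v \right)}} - 2723} = \frac{1}{- \frac{21}{-4 + 4 \cdot 29} - 2723} = \frac{1}{- \frac{21}{-4 + 116} - 2723} = \frac{1}{- \frac{21}{112} - 2723} = \frac{1}{\left(-21\right) \frac{1}{112} - 2723} = \frac{1}{- \frac{3}{16} - 2723} = \frac{1}{- \frac{43571}{16}} = - \frac{16}{43571}$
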